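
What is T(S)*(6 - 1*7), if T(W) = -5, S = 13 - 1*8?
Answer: 5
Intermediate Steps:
S = 5 (S = 13 - 8 = 5)
T(S)*(6 - 1*7) = -5*(6 - 1*7) = -5*(6 - 7) = -5*(-1) = 5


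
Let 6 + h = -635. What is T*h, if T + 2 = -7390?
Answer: 4738272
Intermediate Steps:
h = -641 (h = -6 - 635 = -641)
T = -7392 (T = -2 - 7390 = -7392)
T*h = -7392*(-641) = 4738272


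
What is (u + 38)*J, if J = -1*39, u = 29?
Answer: -2613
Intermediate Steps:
J = -39
(u + 38)*J = (29 + 38)*(-39) = 67*(-39) = -2613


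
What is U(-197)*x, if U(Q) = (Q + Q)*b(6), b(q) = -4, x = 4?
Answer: 6304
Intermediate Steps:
U(Q) = -8*Q (U(Q) = (Q + Q)*(-4) = (2*Q)*(-4) = -8*Q)
U(-197)*x = -8*(-197)*4 = 1576*4 = 6304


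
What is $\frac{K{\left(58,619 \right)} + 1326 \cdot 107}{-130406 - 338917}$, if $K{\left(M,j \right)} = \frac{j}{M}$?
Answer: $- \frac{8229775}{27220734} \approx -0.30233$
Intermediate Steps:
$\frac{K{\left(58,619 \right)} + 1326 \cdot 107}{-130406 - 338917} = \frac{\frac{619}{58} + 1326 \cdot 107}{-130406 - 338917} = \frac{619 \cdot \frac{1}{58} + 141882}{-469323} = \left(\frac{619}{58} + 141882\right) \left(- \frac{1}{469323}\right) = \frac{8229775}{58} \left(- \frac{1}{469323}\right) = - \frac{8229775}{27220734}$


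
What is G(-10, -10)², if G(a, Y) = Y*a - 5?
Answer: 9025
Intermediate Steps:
G(a, Y) = -5 + Y*a
G(-10, -10)² = (-5 - 10*(-10))² = (-5 + 100)² = 95² = 9025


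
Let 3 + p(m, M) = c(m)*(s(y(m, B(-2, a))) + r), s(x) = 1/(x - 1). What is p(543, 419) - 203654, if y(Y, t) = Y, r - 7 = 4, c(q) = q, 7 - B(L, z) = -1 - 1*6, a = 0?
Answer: -107144185/542 ≈ -1.9768e+5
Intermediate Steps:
B(L, z) = 14 (B(L, z) = 7 - (-1 - 1*6) = 7 - (-1 - 6) = 7 - 1*(-7) = 7 + 7 = 14)
r = 11 (r = 7 + 4 = 11)
s(x) = 1/(-1 + x)
p(m, M) = -3 + m*(11 + 1/(-1 + m)) (p(m, M) = -3 + m*(1/(-1 + m) + 11) = -3 + m*(11 + 1/(-1 + m)))
p(543, 419) - 203654 = (543 + (-1 + 543)*(-3 + 11*543))/(-1 + 543) - 203654 = (543 + 542*(-3 + 5973))/542 - 203654 = (543 + 542*5970)/542 - 203654 = (543 + 3235740)/542 - 203654 = (1/542)*3236283 - 203654 = 3236283/542 - 203654 = -107144185/542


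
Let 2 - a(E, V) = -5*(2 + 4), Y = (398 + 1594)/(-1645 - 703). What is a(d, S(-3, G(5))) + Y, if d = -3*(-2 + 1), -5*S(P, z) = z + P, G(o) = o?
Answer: 18286/587 ≈ 31.152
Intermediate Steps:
S(P, z) = -P/5 - z/5 (S(P, z) = -(z + P)/5 = -(P + z)/5 = -P/5 - z/5)
d = 3 (d = -3*(-1) = 3)
Y = -498/587 (Y = 1992/(-2348) = 1992*(-1/2348) = -498/587 ≈ -0.84838)
a(E, V) = 32 (a(E, V) = 2 - (-5)*(2 + 4) = 2 - (-5)*6 = 2 - 1*(-30) = 2 + 30 = 32)
a(d, S(-3, G(5))) + Y = 32 - 498/587 = 18286/587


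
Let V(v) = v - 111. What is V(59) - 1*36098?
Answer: -36150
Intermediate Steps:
V(v) = -111 + v
V(59) - 1*36098 = (-111 + 59) - 1*36098 = -52 - 36098 = -36150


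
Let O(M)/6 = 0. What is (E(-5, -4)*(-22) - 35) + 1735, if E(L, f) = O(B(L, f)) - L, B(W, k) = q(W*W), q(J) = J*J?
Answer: 1590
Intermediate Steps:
q(J) = J²
B(W, k) = W⁴ (B(W, k) = (W*W)² = (W²)² = W⁴)
O(M) = 0 (O(M) = 6*0 = 0)
E(L, f) = -L (E(L, f) = 0 - L = -L)
(E(-5, -4)*(-22) - 35) + 1735 = (-1*(-5)*(-22) - 35) + 1735 = (5*(-22) - 35) + 1735 = (-110 - 35) + 1735 = -145 + 1735 = 1590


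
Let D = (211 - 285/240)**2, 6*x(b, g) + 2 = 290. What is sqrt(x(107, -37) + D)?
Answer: sqrt(11281737)/16 ≈ 209.93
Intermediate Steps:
x(b, g) = 48 (x(b, g) = -1/3 + (1/6)*290 = -1/3 + 145/3 = 48)
D = 11269449/256 (D = (211 - 285*1/240)**2 = (211 - 19/16)**2 = (3357/16)**2 = 11269449/256 ≈ 44021.)
sqrt(x(107, -37) + D) = sqrt(48 + 11269449/256) = sqrt(11281737/256) = sqrt(11281737)/16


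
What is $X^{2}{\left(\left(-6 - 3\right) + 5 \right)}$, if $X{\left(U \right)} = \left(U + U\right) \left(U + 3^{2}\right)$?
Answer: $1600$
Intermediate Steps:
$X{\left(U \right)} = 2 U \left(9 + U\right)$ ($X{\left(U \right)} = 2 U \left(U + 9\right) = 2 U \left(9 + U\right)$)
$X^{2}{\left(\left(-6 - 3\right) + 5 \right)} = \left(2 \left(\left(-6 - 3\right) + 5\right) \left(9 + \left(\left(-6 - 3\right) + 5\right)\right)\right)^{2} = \left(2 \left(-9 + 5\right) \left(9 + \left(-9 + 5\right)\right)\right)^{2} = \left(2 \left(-4\right) \left(9 - 4\right)\right)^{2} = \left(2 \left(-4\right) 5\right)^{2} = \left(-40\right)^{2} = 1600$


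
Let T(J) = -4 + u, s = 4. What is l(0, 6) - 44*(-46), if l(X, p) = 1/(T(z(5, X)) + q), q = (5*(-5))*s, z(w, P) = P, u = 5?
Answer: 200375/99 ≈ 2024.0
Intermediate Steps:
T(J) = 1 (T(J) = -4 + 5 = 1)
q = -100 (q = (5*(-5))*4 = -25*4 = -100)
l(X, p) = -1/99 (l(X, p) = 1/(1 - 100) = 1/(-99) = -1/99)
l(0, 6) - 44*(-46) = -1/99 - 44*(-46) = -1/99 + 2024 = 200375/99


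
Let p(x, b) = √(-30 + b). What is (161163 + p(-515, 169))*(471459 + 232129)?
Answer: 113392352844 + 703588*√139 ≈ 1.1340e+11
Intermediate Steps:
(161163 + p(-515, 169))*(471459 + 232129) = (161163 + √(-30 + 169))*(471459 + 232129) = (161163 + √139)*703588 = 113392352844 + 703588*√139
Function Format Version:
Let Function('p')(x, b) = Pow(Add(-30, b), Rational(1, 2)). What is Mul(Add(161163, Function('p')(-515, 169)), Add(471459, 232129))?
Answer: Add(113392352844, Mul(703588, Pow(139, Rational(1, 2)))) ≈ 1.1340e+11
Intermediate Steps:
Mul(Add(161163, Function('p')(-515, 169)), Add(471459, 232129)) = Mul(Add(161163, Pow(Add(-30, 169), Rational(1, 2))), Add(471459, 232129)) = Mul(Add(161163, Pow(139, Rational(1, 2))), 703588) = Add(113392352844, Mul(703588, Pow(139, Rational(1, 2))))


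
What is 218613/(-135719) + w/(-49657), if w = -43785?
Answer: -4913209326/6739398383 ≈ -0.72903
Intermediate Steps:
218613/(-135719) + w/(-49657) = 218613/(-135719) - 43785/(-49657) = 218613*(-1/135719) - 43785*(-1/49657) = -218613/135719 + 43785/49657 = -4913209326/6739398383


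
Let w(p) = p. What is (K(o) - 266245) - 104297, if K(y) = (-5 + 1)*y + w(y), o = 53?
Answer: -370701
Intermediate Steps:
K(y) = -3*y (K(y) = (-5 + 1)*y + y = -4*y + y = -3*y)
(K(o) - 266245) - 104297 = (-3*53 - 266245) - 104297 = (-159 - 266245) - 104297 = -266404 - 104297 = -370701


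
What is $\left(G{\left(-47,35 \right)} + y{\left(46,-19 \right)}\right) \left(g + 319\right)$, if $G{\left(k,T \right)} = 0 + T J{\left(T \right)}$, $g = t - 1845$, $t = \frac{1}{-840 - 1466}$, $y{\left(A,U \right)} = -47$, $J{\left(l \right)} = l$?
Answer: $- \frac{2072665673}{1153} \approx -1.7976 \cdot 10^{6}$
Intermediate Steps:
$t = - \frac{1}{2306}$ ($t = \frac{1}{-840 - 1466} = \frac{1}{-2306} = - \frac{1}{2306} \approx -0.00043365$)
$g = - \frac{4254571}{2306}$ ($g = - \frac{1}{2306} - 1845 = - \frac{4254571}{2306} \approx -1845.0$)
$G{\left(k,T \right)} = T^{2}$ ($G{\left(k,T \right)} = 0 + T T = 0 + T^{2} = T^{2}$)
$\left(G{\left(-47,35 \right)} + y{\left(46,-19 \right)}\right) \left(g + 319\right) = \left(35^{2} - 47\right) \left(- \frac{4254571}{2306} + 319\right) = \left(1225 - 47\right) \left(- \frac{3518957}{2306}\right) = 1178 \left(- \frac{3518957}{2306}\right) = - \frac{2072665673}{1153}$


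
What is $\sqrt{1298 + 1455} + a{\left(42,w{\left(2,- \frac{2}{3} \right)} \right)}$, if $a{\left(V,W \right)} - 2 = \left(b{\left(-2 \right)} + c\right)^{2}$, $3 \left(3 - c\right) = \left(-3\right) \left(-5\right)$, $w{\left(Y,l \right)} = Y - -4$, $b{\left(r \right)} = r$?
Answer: $18 + \sqrt{2753} \approx 70.469$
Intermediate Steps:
$w{\left(Y,l \right)} = 4 + Y$ ($w{\left(Y,l \right)} = Y + 4 = 4 + Y$)
$c = -2$ ($c = 3 - \frac{\left(-3\right) \left(-5\right)}{3} = 3 - 5 = -2$)
$a{\left(V,W \right)} = 18$ ($a{\left(V,W \right)} = 2 + \left(-2 - 2\right)^{2} = 2 + \left(-4\right)^{2} = 2 + 16 = 18$)
$\sqrt{1298 + 1455} + a{\left(42,w{\left(2,- \frac{2}{3} \right)} \right)} = \sqrt{1298 + 1455} + 18 = \sqrt{2753} + 18 = 18 + \sqrt{2753}$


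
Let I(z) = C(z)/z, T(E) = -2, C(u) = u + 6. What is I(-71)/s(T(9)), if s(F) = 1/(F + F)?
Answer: -260/71 ≈ -3.6620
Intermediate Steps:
C(u) = 6 + u
I(z) = (6 + z)/z
s(F) = 1/(2*F)
I(-71)/s(T(9)) = ((6 - 71)/(-71))/(((½)/(-2))) = (-1/71*(-65))/(((½)*(-½))) = 65/(71*(-¼)) = (65/71)*(-4) = -260/71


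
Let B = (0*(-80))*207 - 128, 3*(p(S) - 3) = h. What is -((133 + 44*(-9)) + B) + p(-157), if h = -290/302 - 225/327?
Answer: 19427408/49377 ≈ 393.45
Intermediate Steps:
h = -27130/16459 (h = -290*1/302 - 225*1/327 = -145/151 - 75/109 = -27130/16459 ≈ -1.6483)
p(S) = 121001/49377 (p(S) = 3 + (⅓)*(-27130/16459) = 3 - 27130/49377 = 121001/49377)
B = -128 (B = 0*207 - 128 = 0 - 128 = -128)
-((133 + 44*(-9)) + B) + p(-157) = -((133 + 44*(-9)) - 128) + 121001/49377 = -((133 - 396) - 128) + 121001/49377 = -(-263 - 128) + 121001/49377 = -1*(-391) + 121001/49377 = 391 + 121001/49377 = 19427408/49377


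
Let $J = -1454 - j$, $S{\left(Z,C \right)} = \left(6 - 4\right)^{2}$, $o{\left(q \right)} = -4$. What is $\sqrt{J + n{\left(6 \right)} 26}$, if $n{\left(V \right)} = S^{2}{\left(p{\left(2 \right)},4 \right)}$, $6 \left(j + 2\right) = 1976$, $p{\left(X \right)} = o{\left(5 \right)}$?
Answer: $\frac{64 i \sqrt{3}}{3} \approx 36.95 i$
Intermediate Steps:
$p{\left(X \right)} = -4$
$S{\left(Z,C \right)} = 4$ ($S{\left(Z,C \right)} = 2^{2} = 4$)
$j = \frac{982}{3}$ ($j = -2 + \frac{1}{6} \cdot 1976 = -2 + \frac{988}{3} = \frac{982}{3} \approx 327.33$)
$n{\left(V \right)} = 16$ ($n{\left(V \right)} = 4^{2} = 16$)
$J = - \frac{5344}{3}$ ($J = -1454 - \frac{982}{3} = - \frac{5344}{3} \approx -1781.3$)
$\sqrt{J + n{\left(6 \right)} 26} = \sqrt{- \frac{5344}{3} + 16 \cdot 26} = \sqrt{- \frac{5344}{3} + 416} = \sqrt{- \frac{4096}{3}} = \frac{64 i \sqrt{3}}{3}$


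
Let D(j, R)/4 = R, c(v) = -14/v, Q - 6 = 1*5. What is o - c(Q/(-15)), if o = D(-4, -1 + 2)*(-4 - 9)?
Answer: -782/11 ≈ -71.091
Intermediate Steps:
Q = 11 (Q = 6 + 1*5 = 6 + 5 = 11)
D(j, R) = 4*R
o = -52 (o = (4*(-1 + 2))*(-4 - 9) = (4*1)*(-13) = 4*(-13) = -52)
o - c(Q/(-15)) = -52 - (-14)/(11/(-15)) = -52 - (-14)/(11*(-1/15)) = -52 - (-14)/(-11/15) = -52 - (-14)*(-15)/11 = -52 - 1*210/11 = -52 - 210/11 = -782/11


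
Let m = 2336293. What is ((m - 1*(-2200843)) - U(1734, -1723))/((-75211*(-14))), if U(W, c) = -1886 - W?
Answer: 2270378/526477 ≈ 4.3124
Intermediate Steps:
((m - 1*(-2200843)) - U(1734, -1723))/((-75211*(-14))) = ((2336293 - 1*(-2200843)) - (-1886 - 1*1734))/((-75211*(-14))) = ((2336293 + 2200843) - (-1886 - 1734))/1052954 = (4537136 - 1*(-3620))*(1/1052954) = (4537136 + 3620)*(1/1052954) = 4540756*(1/1052954) = 2270378/526477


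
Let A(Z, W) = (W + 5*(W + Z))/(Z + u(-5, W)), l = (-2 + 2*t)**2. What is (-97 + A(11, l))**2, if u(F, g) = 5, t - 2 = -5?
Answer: 1238769/256 ≈ 4838.9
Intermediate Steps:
t = -3 (t = 2 - 5 = -3)
l = 64 (l = (-2 + 2*(-3))**2 = (-2 - 6)**2 = (-8)**2 = 64)
A(Z, W) = (5*Z + 6*W)/(5 + Z) (A(Z, W) = (W + 5*(W + Z))/(Z + 5) = (W + (5*W + 5*Z))/(5 + Z) = (5*Z + 6*W)/(5 + Z))
(-97 + A(11, l))**2 = (-97 + (5*11 + 6*64)/(5 + 11))**2 = (-97 + (55 + 384)/16)**2 = (-97 + (1/16)*439)**2 = (-97 + 439/16)**2 = (-1113/16)**2 = 1238769/256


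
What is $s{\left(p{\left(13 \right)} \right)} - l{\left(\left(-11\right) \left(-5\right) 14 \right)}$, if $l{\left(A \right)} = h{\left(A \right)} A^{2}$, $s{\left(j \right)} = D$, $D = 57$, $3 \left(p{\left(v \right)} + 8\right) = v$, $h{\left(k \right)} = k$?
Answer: $-456532943$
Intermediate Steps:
$p{\left(v \right)} = -8 + \frac{v}{3}$
$s{\left(j \right)} = 57$
$l{\left(A \right)} = A^{3}$ ($l{\left(A \right)} = A A^{2} = A^{3}$)
$s{\left(p{\left(13 \right)} \right)} - l{\left(\left(-11\right) \left(-5\right) 14 \right)} = 57 - \left(\left(-11\right) \left(-5\right) 14\right)^{3} = 57 - \left(55 \cdot 14\right)^{3} = 57 - 770^{3} = 57 - 456533000 = -456532943$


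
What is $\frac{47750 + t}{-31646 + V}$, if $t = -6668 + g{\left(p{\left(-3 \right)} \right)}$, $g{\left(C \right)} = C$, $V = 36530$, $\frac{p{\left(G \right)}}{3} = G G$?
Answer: $\frac{13703}{1628} \approx 8.4171$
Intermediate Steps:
$p{\left(G \right)} = 3 G^{2}$ ($p{\left(G \right)} = 3 G G = 3 G^{2}$)
$t = -6641$ ($t = -6668 + 3 \left(-3\right)^{2} = -6668 + 3 \cdot 9 = -6668 + 27 = -6641$)
$\frac{47750 + t}{-31646 + V} = \frac{47750 - 6641}{-31646 + 36530} = \frac{41109}{4884} = 41109 \cdot \frac{1}{4884} = \frac{13703}{1628}$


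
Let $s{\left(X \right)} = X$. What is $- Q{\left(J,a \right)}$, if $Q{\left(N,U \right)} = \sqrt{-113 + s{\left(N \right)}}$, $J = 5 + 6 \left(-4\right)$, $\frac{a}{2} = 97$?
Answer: $- 2 i \sqrt{33} \approx - 11.489 i$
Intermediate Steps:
$a = 194$ ($a = 2 \cdot 97 = 194$)
$J = -19$ ($J = 5 - 24 = -19$)
$Q{\left(N,U \right)} = \sqrt{-113 + N}$
$- Q{\left(J,a \right)} = - \sqrt{-113 - 19} = - \sqrt{-132} = - 2 i \sqrt{33}$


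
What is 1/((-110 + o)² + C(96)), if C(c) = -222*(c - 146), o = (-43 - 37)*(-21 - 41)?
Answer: 1/23533600 ≈ 4.2492e-8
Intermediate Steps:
o = 4960 (o = -80*(-62) = 4960)
C(c) = 32412 - 222*c (C(c) = -222*(-146 + c) = 32412 - 222*c)
1/((-110 + o)² + C(96)) = 1/((-110 + 4960)² + (32412 - 222*96)) = 1/(4850² + (32412 - 21312)) = 1/(23522500 + 11100) = 1/23533600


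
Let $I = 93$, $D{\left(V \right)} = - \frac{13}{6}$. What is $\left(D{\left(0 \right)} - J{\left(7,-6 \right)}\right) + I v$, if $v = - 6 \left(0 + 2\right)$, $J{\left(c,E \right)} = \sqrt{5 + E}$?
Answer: $- \frac{6709}{6} - i \approx -1118.2 - 1.0 i$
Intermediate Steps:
$D{\left(V \right)} = - \frac{13}{6}$ ($D{\left(V \right)} = \left(-13\right) \frac{1}{6} = - \frac{13}{6}$)
$v = -12$ ($v = \left(-6\right) 2 = -12$)
$\left(D{\left(0 \right)} - J{\left(7,-6 \right)}\right) + I v = \left(- \frac{13}{6} - \sqrt{5 - 6}\right) + 93 \left(-12\right) = \left(- \frac{13}{6} - \sqrt{-1}\right) - 1116 = \left(- \frac{13}{6} - i\right) - 1116 = - \frac{6709}{6} - i$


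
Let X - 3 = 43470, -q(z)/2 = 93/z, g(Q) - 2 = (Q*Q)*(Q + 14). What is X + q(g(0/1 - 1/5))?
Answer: 13844637/319 ≈ 43400.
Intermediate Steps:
g(Q) = 2 + Q²*(14 + Q) (g(Q) = 2 + (Q*Q)*(Q + 14) = 2 + Q²*(14 + Q))
q(z) = -186/z
X = 43473 (X = 3 + 43470 = 43473)
X + q(g(0/1 - 1/5)) = 43473 - 186/(2 + (0/1 - 1/5)³ + 14*(0/1 - 1/5)²) = 43473 - 186/(2 + (0*1 - 1*⅕)³ + 14*(0*1 - 1*⅕)²) = 43473 - 186/(2 + (0 - ⅕)³ + 14*(0 - ⅕)²) = 43473 - 186/(2 + (-⅕)³ + 14*(-⅕)²) = 43473 - 186/(2 - 1/125 + 14*(1/25)) = 43473 - 186/(2 - 1/125 + 14/25) = 43473 - 186/319/125 = 43473 - 186*125/319 = 43473 - 23250/319 = 13844637/319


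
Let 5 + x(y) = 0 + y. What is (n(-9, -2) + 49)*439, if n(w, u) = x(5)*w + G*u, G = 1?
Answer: 20633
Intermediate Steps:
x(y) = -5 + y (x(y) = -5 + (0 + y) = -5 + y)
n(w, u) = u (n(w, u) = (-5 + 5)*w + 1*u = 0*w + u = 0 + u = u)
(n(-9, -2) + 49)*439 = (-2 + 49)*439 = 47*439 = 20633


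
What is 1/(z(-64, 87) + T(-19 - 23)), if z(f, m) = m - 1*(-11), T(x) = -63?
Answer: 1/35 ≈ 0.028571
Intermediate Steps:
z(f, m) = 11 + m (z(f, m) = m + 11 = 11 + m)
1/(z(-64, 87) + T(-19 - 23)) = 1/((11 + 87) - 63) = 1/(98 - 63) = 1/35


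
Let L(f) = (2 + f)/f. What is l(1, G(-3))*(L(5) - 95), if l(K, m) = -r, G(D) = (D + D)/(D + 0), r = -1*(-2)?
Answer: 936/5 ≈ 187.20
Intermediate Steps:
r = 2
G(D) = 2 (G(D) = (2*D)/D = 2)
L(f) = (2 + f)/f
l(K, m) = -2 (l(K, m) = -1*2 = -2)
l(1, G(-3))*(L(5) - 95) = -2*((2 + 5)/5 - 95) = -2*((⅕)*7 - 95) = -2*(7/5 - 95) = -2*(-468/5) = 936/5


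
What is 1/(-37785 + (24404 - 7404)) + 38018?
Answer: 790204129/20785 ≈ 38018.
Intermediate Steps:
1/(-37785 + (24404 - 7404)) + 38018 = 1/(-37785 + 17000) + 38018 = 1/(-20785) + 38018 = -1/20785 + 38018 = 790204129/20785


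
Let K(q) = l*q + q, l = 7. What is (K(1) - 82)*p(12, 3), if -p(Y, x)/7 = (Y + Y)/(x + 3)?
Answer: 2072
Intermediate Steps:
p(Y, x) = -14*Y/(3 + x) (p(Y, x) = -7*(Y + Y)/(x + 3) = -7*2*Y/(3 + x) = -14*Y/(3 + x))
K(q) = 8*q (K(q) = 7*q + q = 8*q)
(K(1) - 82)*p(12, 3) = (8*1 - 82)*(-14*12/(3 + 3)) = (8 - 82)*(-14*12/6) = -(-1036)*12/6 = -74*(-28) = 2072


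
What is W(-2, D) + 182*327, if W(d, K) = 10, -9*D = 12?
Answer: 59524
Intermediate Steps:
D = -4/3 (D = -⅑*12 = -4/3 ≈ -1.3333)
W(-2, D) + 182*327 = 10 + 182*327 = 10 + 59514 = 59524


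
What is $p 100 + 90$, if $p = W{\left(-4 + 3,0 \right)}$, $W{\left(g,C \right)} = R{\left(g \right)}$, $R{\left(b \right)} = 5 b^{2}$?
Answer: $590$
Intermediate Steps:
$W{\left(g,C \right)} = 5 g^{2}$
$p = 5$ ($p = 5 \left(-4 + 3\right)^{2} = 5 \left(-1\right)^{2} = 5 \cdot 1 = 5$)
$p 100 + 90 = 5 \cdot 100 + 90 = 500 + 90 = 590$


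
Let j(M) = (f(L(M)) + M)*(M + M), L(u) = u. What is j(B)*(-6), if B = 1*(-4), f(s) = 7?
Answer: 144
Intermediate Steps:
B = -4
j(M) = 2*M*(7 + M) (j(M) = (7 + M)*(M + M) = (7 + M)*(2*M) = 2*M*(7 + M))
j(B)*(-6) = (2*(-4)*(7 - 4))*(-6) = (2*(-4)*3)*(-6) = -24*(-6) = 144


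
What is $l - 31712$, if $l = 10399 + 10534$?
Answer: $-10779$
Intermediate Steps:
$l = 20933$
$l - 31712 = 20933 - 31712 = -10779$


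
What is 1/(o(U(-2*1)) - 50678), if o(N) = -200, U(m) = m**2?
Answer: -1/50878 ≈ -1.9655e-5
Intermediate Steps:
1/(o(U(-2*1)) - 50678) = 1/(-200 - 50678) = 1/(-50878) = -1/50878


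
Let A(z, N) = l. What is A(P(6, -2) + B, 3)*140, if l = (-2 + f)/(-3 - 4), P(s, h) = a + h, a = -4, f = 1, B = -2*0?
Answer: 20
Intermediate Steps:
B = 0
P(s, h) = -4 + h
l = ⅐ (l = (-2 + 1)/(-3 - 4) = -1/(-7) = -1*(-⅐) = ⅐ ≈ 0.14286)
A(z, N) = ⅐
A(P(6, -2) + B, 3)*140 = (⅐)*140 = 20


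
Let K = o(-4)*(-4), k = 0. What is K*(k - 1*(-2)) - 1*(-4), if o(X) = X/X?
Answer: -4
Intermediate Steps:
o(X) = 1
K = -4 (K = 1*(-4) = -4)
K*(k - 1*(-2)) - 1*(-4) = -4*(0 - 1*(-2)) - 1*(-4) = -4*(0 + 2) + 4 = -4*2 + 4 = -8 + 4 = -4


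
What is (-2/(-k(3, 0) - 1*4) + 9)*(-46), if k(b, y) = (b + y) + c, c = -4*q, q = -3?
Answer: -7958/19 ≈ -418.84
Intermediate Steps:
c = 12 (c = -4*(-3) = 12)
k(b, y) = 12 + b + y (k(b, y) = (b + y) + 12 = 12 + b + y)
(-2/(-k(3, 0) - 1*4) + 9)*(-46) = (-2/(-(12 + 3 + 0) - 1*4) + 9)*(-46) = (-2/(-1*15 - 4) + 9)*(-46) = (-2/(-15 - 4) + 9)*(-46) = (-2/(-19) + 9)*(-46) = (-2*(-1/19) + 9)*(-46) = (2/19 + 9)*(-46) = (173/19)*(-46) = -7958/19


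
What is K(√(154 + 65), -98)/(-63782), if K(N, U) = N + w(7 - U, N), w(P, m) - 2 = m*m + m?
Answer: -221/63782 - √219/31891 ≈ -0.0039290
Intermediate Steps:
w(P, m) = 2 + m + m² (w(P, m) = 2 + (m*m + m) = 2 + (m² + m) = 2 + (m + m²) = 2 + m + m²)
K(N, U) = 2 + N² + 2*N (K(N, U) = N + (2 + N + N²) = 2 + N² + 2*N)
K(√(154 + 65), -98)/(-63782) = (2 + (√(154 + 65))² + 2*√(154 + 65))/(-63782) = (2 + (√219)² + 2*√219)*(-1/63782) = (2 + 219 + 2*√219)*(-1/63782) = (221 + 2*√219)*(-1/63782) = -221/63782 - √219/31891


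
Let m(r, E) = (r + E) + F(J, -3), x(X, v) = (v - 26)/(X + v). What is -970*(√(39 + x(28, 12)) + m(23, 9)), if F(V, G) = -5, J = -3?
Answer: -26190 - 97*√3865 ≈ -32220.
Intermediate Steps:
x(X, v) = (-26 + v)/(X + v)
m(r, E) = -5 + E + r (m(r, E) = (r + E) - 5 = (E + r) - 5 = -5 + E + r)
-970*(√(39 + x(28, 12)) + m(23, 9)) = -970*(√(39 + (-26 + 12)/(28 + 12)) + (-5 + 9 + 23)) = -970*(√(39 - 14/40) + 27) = -970*(√(39 + (1/40)*(-14)) + 27) = -970*(√(39 - 7/20) + 27) = -970*(√(773/20) + 27) = -970*(√3865/10 + 27) = -970*(27 + √3865/10) = -26190 - 97*√3865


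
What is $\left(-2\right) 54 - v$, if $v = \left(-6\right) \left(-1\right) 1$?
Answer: $-114$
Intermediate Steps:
$v = 6$ ($v = 6 \cdot 1 = 6$)
$\left(-2\right) 54 - v = \left(-2\right) 54 - 6 = -108 - 6 = -114$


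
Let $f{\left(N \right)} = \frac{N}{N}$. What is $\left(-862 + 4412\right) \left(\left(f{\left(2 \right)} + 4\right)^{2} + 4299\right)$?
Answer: $15350200$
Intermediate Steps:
$f{\left(N \right)} = 1$
$\left(-862 + 4412\right) \left(\left(f{\left(2 \right)} + 4\right)^{2} + 4299\right) = \left(-862 + 4412\right) \left(\left(1 + 4\right)^{2} + 4299\right) = 3550 \left(5^{2} + 4299\right) = 3550 \left(25 + 4299\right) = 3550 \cdot 4324 = 15350200$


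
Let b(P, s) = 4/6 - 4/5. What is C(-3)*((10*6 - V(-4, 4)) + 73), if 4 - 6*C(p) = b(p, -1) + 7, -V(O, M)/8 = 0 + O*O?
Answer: -1247/10 ≈ -124.70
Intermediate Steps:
b(P, s) = -2/15 (b(P, s) = 4*(1/6) - 4*1/5 = 2/3 - 4/5 = -2/15)
V(O, M) = -8*O**2 (V(O, M) = -8*(0 + O*O) = -8*(0 + O**2) = -8*O**2)
C(p) = -43/90 (C(p) = 2/3 - (-2/15 + 7)/6 = 2/3 - 1/6*103/15 = 2/3 - 103/90 = -43/90)
C(-3)*((10*6 - V(-4, 4)) + 73) = -43*((10*6 - (-8)*(-4)**2) + 73)/90 = -43*((60 - (-8)*16) + 73)/90 = -43*((60 - 1*(-128)) + 73)/90 = -43*((60 + 128) + 73)/90 = -43*(188 + 73)/90 = -43/90*261 = -1247/10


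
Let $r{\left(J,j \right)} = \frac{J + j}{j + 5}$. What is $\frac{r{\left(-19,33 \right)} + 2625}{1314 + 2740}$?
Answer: $\frac{24941}{38513} \approx 0.6476$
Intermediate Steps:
$r{\left(J,j \right)} = \frac{J + j}{5 + j}$
$\frac{r{\left(-19,33 \right)} + 2625}{1314 + 2740} = \frac{\frac{-19 + 33}{5 + 33} + 2625}{1314 + 2740} = \frac{\frac{1}{38} \cdot 14 + 2625}{4054} = \left(\frac{1}{38} \cdot 14 + 2625\right) \frac{1}{4054} = \left(\frac{7}{19} + 2625\right) \frac{1}{4054} = \frac{49882}{19} \cdot \frac{1}{4054} = \frac{24941}{38513}$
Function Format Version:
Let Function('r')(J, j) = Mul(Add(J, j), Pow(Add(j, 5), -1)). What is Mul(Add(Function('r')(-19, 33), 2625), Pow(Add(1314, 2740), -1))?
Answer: Rational(24941, 38513) ≈ 0.64760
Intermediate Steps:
Function('r')(J, j) = Mul(Pow(Add(5, j), -1), Add(J, j)) (Function('r')(J, j) = Mul(Add(J, j), Pow(Add(5, j), -1)) = Mul(Pow(Add(5, j), -1), Add(J, j)))
Mul(Add(Function('r')(-19, 33), 2625), Pow(Add(1314, 2740), -1)) = Mul(Add(Mul(Pow(Add(5, 33), -1), Add(-19, 33)), 2625), Pow(Add(1314, 2740), -1)) = Mul(Add(Mul(Pow(38, -1), 14), 2625), Pow(4054, -1)) = Mul(Add(Mul(Rational(1, 38), 14), 2625), Rational(1, 4054)) = Mul(Add(Rational(7, 19), 2625), Rational(1, 4054)) = Mul(Rational(49882, 19), Rational(1, 4054)) = Rational(24941, 38513)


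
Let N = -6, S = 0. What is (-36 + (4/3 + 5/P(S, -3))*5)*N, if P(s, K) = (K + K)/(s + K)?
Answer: 101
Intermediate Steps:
P(s, K) = 2*K/(K + s) (P(s, K) = (2*K)/(K + s) = 2*K/(K + s))
(-36 + (4/3 + 5/P(S, -3))*5)*N = (-36 + (4/3 + 5/((2*(-3)/(-3 + 0))))*5)*(-6) = (-36 + (4*(⅓) + 5/((2*(-3)/(-3))))*5)*(-6) = (-36 + (4/3 + 5/((2*(-3)*(-⅓))))*5)*(-6) = (-36 + (4/3 + 5/2)*5)*(-6) = (-36 + (23/6)*5)*(-6) = (-36 + 115/6)*(-6) = -101/6*(-6) = 101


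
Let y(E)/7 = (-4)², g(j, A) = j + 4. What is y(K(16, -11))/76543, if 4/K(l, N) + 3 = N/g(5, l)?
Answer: 112/76543 ≈ 0.0014632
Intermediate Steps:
g(j, A) = 4 + j
K(l, N) = 4/(-3 + N/9) (K(l, N) = 4/(-3 + N/(4 + 5)) = 4/(-3 + N/9))
y(E) = 112 (y(E) = 7*(-4)² = 7*16 = 112)
y(K(16, -11))/76543 = 112/76543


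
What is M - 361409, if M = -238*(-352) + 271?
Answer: -277362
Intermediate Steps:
M = 84047 (M = 83776 + 271 = 84047)
M - 361409 = 84047 - 361409 = -277362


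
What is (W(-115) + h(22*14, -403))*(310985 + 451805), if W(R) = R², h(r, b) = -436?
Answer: 9755321310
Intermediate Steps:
(W(-115) + h(22*14, -403))*(310985 + 451805) = ((-115)² - 436)*(310985 + 451805) = (13225 - 436)*762790 = 12789*762790 = 9755321310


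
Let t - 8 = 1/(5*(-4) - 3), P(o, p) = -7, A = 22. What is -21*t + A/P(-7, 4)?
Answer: -27407/161 ≈ -170.23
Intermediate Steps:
t = 183/23 (t = 8 + 1/(5*(-4) - 3) = 8 + 1/(-20 - 3) = 8 + 1/(-23) = 8 - 1/23 = 183/23 ≈ 7.9565)
-21*t + A/P(-7, 4) = -21*183/23 + 22/(-7) = -3843/23 + 22*(-1/7) = -3843/23 - 22/7 = -27407/161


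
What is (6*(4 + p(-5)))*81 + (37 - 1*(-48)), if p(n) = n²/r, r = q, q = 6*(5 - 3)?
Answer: 6083/2 ≈ 3041.5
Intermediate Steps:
q = 12 (q = 6*2 = 12)
r = 12
p(n) = n²/12
(6*(4 + p(-5)))*81 + (37 - 1*(-48)) = (6*(4 + (1/12)*(-5)²))*81 + (37 - 1*(-48)) = (6*(4 + (1/12)*25))*81 + (37 + 48) = (6*(4 + 25/12))*81 + 85 = (6*(73/12))*81 + 85 = (73/2)*81 + 85 = 5913/2 + 85 = 6083/2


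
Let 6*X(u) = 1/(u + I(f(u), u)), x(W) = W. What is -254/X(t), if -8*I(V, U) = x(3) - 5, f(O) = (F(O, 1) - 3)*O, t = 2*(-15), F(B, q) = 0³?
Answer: 45339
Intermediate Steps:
F(B, q) = 0
t = -30
f(O) = -3*O (f(O) = (0 - 3)*O = -3*O)
I(V, U) = ¼ (I(V, U) = -(3 - 5)/8 = -⅛*(-2) = ¼)
X(u) = 1/(6*(¼ + u)) (X(u) = 1/(6*(u + ¼)) = 1/(6*(¼ + u)))
-254/X(t) = -254/(2/(3*(1 + 4*(-30)))) = -254/(2/(3*(1 - 120))) = -254/((⅔)/(-119)) = -254/((⅔)*(-1/119)) = -254/(-2/357) = -254*(-357/2) = 45339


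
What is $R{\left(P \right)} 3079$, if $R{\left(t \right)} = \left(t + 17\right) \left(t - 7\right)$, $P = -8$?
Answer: $-415665$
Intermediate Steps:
$R{\left(t \right)} = \left(-7 + t\right) \left(17 + t\right)$ ($R{\left(t \right)} = \left(17 + t\right) \left(-7 + t\right) = \left(-7 + t\right) \left(17 + t\right)$)
$R{\left(P \right)} 3079 = \left(-119 + \left(-8\right)^{2} + 10 \left(-8\right)\right) 3079 = \left(-119 + 64 - 80\right) 3079 = \left(-135\right) 3079 = -415665$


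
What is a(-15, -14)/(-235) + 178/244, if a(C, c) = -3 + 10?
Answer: 20061/28670 ≈ 0.69972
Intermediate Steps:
a(C, c) = 7
a(-15, -14)/(-235) + 178/244 = 7/(-235) + 178/244 = 7*(-1/235) + 178*(1/244) = -7/235 + 89/122 = 20061/28670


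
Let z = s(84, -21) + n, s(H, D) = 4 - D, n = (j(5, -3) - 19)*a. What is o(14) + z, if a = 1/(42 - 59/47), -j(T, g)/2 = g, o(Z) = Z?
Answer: 74074/1915 ≈ 38.681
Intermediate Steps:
j(T, g) = -2*g
a = 47/1915 (a = 1/(42 - 59*1/47) = 1/(42 - 59/47) = 1/(1915/47) = 47/1915 ≈ 0.024543)
n = -611/1915 (n = (-2*(-3) - 19)*(47/1915) = (6 - 19)*(47/1915) = -13*47/1915 = -611/1915 ≈ -0.31906)
z = 47264/1915 (z = (4 - 1*(-21)) - 611/1915 = (4 + 21) - 611/1915 = 25 - 611/1915 = 47264/1915 ≈ 24.681)
o(14) + z = 14 + 47264/1915 = 74074/1915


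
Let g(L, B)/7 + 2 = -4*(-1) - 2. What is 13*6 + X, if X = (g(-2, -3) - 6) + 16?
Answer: 88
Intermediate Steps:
g(L, B) = 0 (g(L, B) = -14 + 7*(-4*(-1) - 2) = -14 + 7*(4 - 2) = -14 + 7*2 = -14 + 14 = 0)
X = 10 (X = (0 - 6) + 16 = -6 + 16 = 10)
13*6 + X = 13*6 + 10 = 78 + 10 = 88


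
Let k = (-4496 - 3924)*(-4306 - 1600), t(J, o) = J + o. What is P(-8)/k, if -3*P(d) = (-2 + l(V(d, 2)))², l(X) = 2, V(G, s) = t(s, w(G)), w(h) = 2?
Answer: 0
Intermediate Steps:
V(G, s) = 2 + s (V(G, s) = s + 2 = 2 + s)
k = 49728520 (k = -8420*(-5906) = 49728520)
P(d) = 0 (P(d) = -(-2 + 2)²/3 = -⅓*0² = -⅓*0 = 0)
P(-8)/k = 0/49728520 = 0*(1/49728520) = 0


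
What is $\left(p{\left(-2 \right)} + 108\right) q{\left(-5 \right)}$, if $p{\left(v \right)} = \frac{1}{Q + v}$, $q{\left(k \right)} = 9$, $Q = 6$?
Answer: $\frac{3897}{4} \approx 974.25$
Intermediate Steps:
$p{\left(v \right)} = \frac{1}{6 + v}$
$\left(p{\left(-2 \right)} + 108\right) q{\left(-5 \right)} = \left(\frac{1}{6 - 2} + 108\right) 9 = \left(\frac{1}{4} + 108\right) 9 = \frac{433}{4} \cdot 9 = \frac{3897}{4}$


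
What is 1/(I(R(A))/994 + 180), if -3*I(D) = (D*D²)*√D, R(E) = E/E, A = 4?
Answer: 2982/536759 ≈ 0.0055556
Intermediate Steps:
R(E) = 1
I(D) = -D^(7/2)/3 (I(D) = -D*D²*√D/3 = -D³*√D/3 = -D^(7/2)/3)
1/(I(R(A))/994 + 180) = 1/(-1^(7/2)/3/994 + 180) = 1/(-⅓*1*(1/994) + 180) = 1/(-⅓*1/994 + 180) = 1/(-1/2982 + 180) = 1/(536759/2982) = 2982/536759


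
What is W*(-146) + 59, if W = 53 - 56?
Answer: 497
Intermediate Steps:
W = -3
W*(-146) + 59 = -3*(-146) + 59 = 438 + 59 = 497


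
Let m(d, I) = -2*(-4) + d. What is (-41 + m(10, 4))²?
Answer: 529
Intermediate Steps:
m(d, I) = 8 + d
(-41 + m(10, 4))² = (-41 + (8 + 10))² = (-41 + 18)² = (-23)² = 529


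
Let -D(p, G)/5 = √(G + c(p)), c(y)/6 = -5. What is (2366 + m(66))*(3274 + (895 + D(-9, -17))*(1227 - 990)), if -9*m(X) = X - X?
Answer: 509610374 - 2803710*I*√47 ≈ 5.0961e+8 - 1.9221e+7*I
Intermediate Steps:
c(y) = -30 (c(y) = 6*(-5) = -30)
m(X) = 0 (m(X) = -(X - X)/9 = -⅑*0 = 0)
D(p, G) = -5*√(-30 + G) (D(p, G) = -5*√(G - 30) = -5*√(-30 + G))
(2366 + m(66))*(3274 + (895 + D(-9, -17))*(1227 - 990)) = (2366 + 0)*(3274 + (895 - 5*√(-30 - 17))*(1227 - 990)) = 2366*(3274 + (895 - 5*I*√47)*237) = 2366*(3274 + (212115 - 1185*I*√47)) = 2366*(215389 - 1185*I*√47) = 509610374 - 2803710*I*√47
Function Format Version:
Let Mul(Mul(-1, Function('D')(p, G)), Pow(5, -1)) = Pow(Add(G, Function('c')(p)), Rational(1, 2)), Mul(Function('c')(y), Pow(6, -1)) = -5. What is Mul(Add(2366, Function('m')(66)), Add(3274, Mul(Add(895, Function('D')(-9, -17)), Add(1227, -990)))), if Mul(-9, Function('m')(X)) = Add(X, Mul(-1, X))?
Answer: Add(509610374, Mul(-2803710, I, Pow(47, Rational(1, 2)))) ≈ Add(5.0961e+8, Mul(-1.9221e+7, I))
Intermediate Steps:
Function('c')(y) = -30 (Function('c')(y) = Mul(6, -5) = -30)
Function('m')(X) = 0 (Function('m')(X) = Mul(Rational(-1, 9), Add(X, Mul(-1, X))) = Mul(Rational(-1, 9), 0) = 0)
Function('D')(p, G) = Mul(-5, Pow(Add(-30, G), Rational(1, 2))) (Function('D')(p, G) = Mul(-5, Pow(Add(G, -30), Rational(1, 2))) = Mul(-5, Pow(Add(-30, G), Rational(1, 2))))
Mul(Add(2366, Function('m')(66)), Add(3274, Mul(Add(895, Function('D')(-9, -17)), Add(1227, -990)))) = Mul(Add(2366, 0), Add(3274, Mul(Add(895, Mul(-5, Pow(Add(-30, -17), Rational(1, 2)))), Add(1227, -990)))) = Mul(2366, Add(3274, Mul(Add(895, Mul(-5, Pow(-47, Rational(1, 2)))), 237))) = Mul(2366, Add(3274, Mul(Add(895, Mul(-5, Mul(I, Pow(47, Rational(1, 2))))), 237))) = Mul(2366, Add(3274, Mul(Add(895, Mul(-5, I, Pow(47, Rational(1, 2)))), 237))) = Mul(2366, Add(3274, Add(212115, Mul(-1185, I, Pow(47, Rational(1, 2)))))) = Mul(2366, Add(215389, Mul(-1185, I, Pow(47, Rational(1, 2))))) = Add(509610374, Mul(-2803710, I, Pow(47, Rational(1, 2))))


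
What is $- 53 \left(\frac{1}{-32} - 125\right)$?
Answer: $\frac{212053}{32} \approx 6626.7$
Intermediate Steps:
$- 53 \left(\frac{1}{-32} - 125\right) = - 53 \left(- \frac{1}{32} - 125\right) = \left(-53\right) \left(- \frac{4001}{32}\right) = \frac{212053}{32}$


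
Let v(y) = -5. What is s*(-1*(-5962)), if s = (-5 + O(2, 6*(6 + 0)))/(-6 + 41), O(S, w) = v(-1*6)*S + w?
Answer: 17886/5 ≈ 3577.2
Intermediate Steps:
O(S, w) = w - 5*S (O(S, w) = -5*S + w = w - 5*S)
s = ⅗ (s = (-5 + (6*(6 + 0) - 5*2))/(-6 + 41) = (-5 + (6*6 - 10))/35 = (-5 + (36 - 10))*(1/35) = (-5 + 26)*(1/35) = 21*(1/35) = ⅗ ≈ 0.60000)
s*(-1*(-5962)) = 3*(-1*(-5962))/5 = (⅗)*5962 = 17886/5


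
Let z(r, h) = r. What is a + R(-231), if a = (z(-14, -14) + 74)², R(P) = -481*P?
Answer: 114711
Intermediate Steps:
a = 3600 (a = (-14 + 74)² = 60² = 3600)
a + R(-231) = 3600 - 481*(-231) = 3600 + 111111 = 114711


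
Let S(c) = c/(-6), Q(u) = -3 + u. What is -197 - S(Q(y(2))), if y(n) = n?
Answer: -1183/6 ≈ -197.17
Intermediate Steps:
S(c) = -c/6 (S(c) = c*(-⅙) = -c/6)
-197 - S(Q(y(2))) = -197 - (-1)*(-3 + 2)/6 = -197 - (-1)*(-1)/6 = -197 - 1*⅙ = -197 - ⅙ = -1183/6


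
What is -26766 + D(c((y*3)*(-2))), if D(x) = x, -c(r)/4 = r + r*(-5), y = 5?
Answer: -27246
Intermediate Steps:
c(r) = 16*r (c(r) = -4*(r + r*(-5)) = -4*(r - 5*r) = -(-16)*r = 16*r)
-26766 + D(c((y*3)*(-2))) = -26766 + 16*((5*3)*(-2)) = -26766 + 16*(15*(-2)) = -26766 + 16*(-30) = -26766 - 480 = -27246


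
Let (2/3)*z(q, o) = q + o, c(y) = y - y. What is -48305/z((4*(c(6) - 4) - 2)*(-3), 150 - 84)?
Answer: -9661/36 ≈ -268.36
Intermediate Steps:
c(y) = 0
z(q, o) = 3*o/2 + 3*q/2 (z(q, o) = 3*(q + o)/2 = 3*(o + q)/2 = 3*o/2 + 3*q/2)
-48305/z((4*(c(6) - 4) - 2)*(-3), 150 - 84) = -48305/(3*(150 - 84)/2 + 3*((4*(0 - 4) - 2)*(-3))/2) = -48305/((3/2)*66 + 3*((4*(-4) - 2)*(-3))/2) = -48305/(99 + 3*((-16 - 2)*(-3))/2) = -48305/(99 + 3*(-18*(-3))/2) = -48305/(99 + (3/2)*54) = -48305/(99 + 81) = -48305/180 = -48305*1/180 = -9661/36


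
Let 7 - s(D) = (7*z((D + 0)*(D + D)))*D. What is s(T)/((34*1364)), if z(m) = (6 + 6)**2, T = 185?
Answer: -10969/2728 ≈ -4.0209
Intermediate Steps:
z(m) = 144 (z(m) = 12**2 = 144)
s(D) = 7 - 1008*D (s(D) = 7 - 7*144*D = 7 - 1008*D)
s(T)/((34*1364)) = (7 - 1008*185)/((34*1364)) = (7 - 186480)/46376 = -186473*1/46376 = -10969/2728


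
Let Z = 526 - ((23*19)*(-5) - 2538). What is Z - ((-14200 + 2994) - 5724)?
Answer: 22179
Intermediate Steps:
Z = 5249 (Z = 526 - (437*(-5) - 2538) = 526 - (-2185 - 2538) = 526 - 1*(-4723) = 526 + 4723 = 5249)
Z - ((-14200 + 2994) - 5724) = 5249 - ((-14200 + 2994) - 5724) = 5249 - (-11206 - 5724) = 5249 - 1*(-16930) = 5249 + 16930 = 22179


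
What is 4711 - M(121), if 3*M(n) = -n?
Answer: 14254/3 ≈ 4751.3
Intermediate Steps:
M(n) = -n/3 (M(n) = (-n)/3 = -n/3)
4711 - M(121) = 4711 - (-1)*121/3 = 4711 - 1*(-121/3) = 4711 + 121/3 = 14254/3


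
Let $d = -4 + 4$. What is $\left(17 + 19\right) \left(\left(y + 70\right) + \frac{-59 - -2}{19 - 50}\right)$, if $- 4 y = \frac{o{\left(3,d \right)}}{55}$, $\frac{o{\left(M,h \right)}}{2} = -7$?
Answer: $\frac{4413366}{1705} \approx 2588.5$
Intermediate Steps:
$d = 0$
$o{\left(M,h \right)} = -14$ ($o{\left(M,h \right)} = 2 \left(-7\right) = -14$)
$y = \frac{7}{110}$ ($y = - \frac{\left(-14\right) \frac{1}{55}}{4} = \left(- \frac{1}{4}\right) \left(- \frac{14}{55}\right) = \frac{7}{110} \approx 0.063636$)
$\left(17 + 19\right) \left(\left(y + 70\right) + \frac{-59 - -2}{19 - 50}\right) = \left(17 + 19\right) \left(\left(\frac{7}{110} + 70\right) + \frac{-59 - -2}{19 - 50}\right) = 36 \left(\frac{7707}{110} + \frac{-59 + \left(-34 + 36\right)}{-31}\right) = 36 \left(\frac{7707}{110} + \left(-59 + 2\right) \left(- \frac{1}{31}\right)\right) = 36 \left(\frac{7707}{110} - - \frac{57}{31}\right) = 36 \left(\frac{7707}{110} + \frac{57}{31}\right) = 36 \cdot \frac{245187}{3410} = \frac{4413366}{1705}$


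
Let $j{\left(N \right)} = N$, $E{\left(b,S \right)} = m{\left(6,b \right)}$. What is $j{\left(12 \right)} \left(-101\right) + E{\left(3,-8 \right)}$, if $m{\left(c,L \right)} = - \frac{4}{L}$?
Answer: $- \frac{3640}{3} \approx -1213.3$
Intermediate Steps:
$E{\left(b,S \right)} = - \frac{4}{b}$
$j{\left(12 \right)} \left(-101\right) + E{\left(3,-8 \right)} = 12 \left(-101\right) - \frac{4}{3} = -1212 - \frac{4}{3} = - \frac{3640}{3}$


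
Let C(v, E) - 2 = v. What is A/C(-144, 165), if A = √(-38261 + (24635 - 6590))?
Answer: -19*I*√14/71 ≈ -1.0013*I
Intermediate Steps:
C(v, E) = 2 + v
A = 38*I*√14 (A = √(-38261 + 18045) = √(-20216) = 38*I*√14 ≈ 142.18*I)
A/C(-144, 165) = (38*I*√14)/(2 - 144) = (38*I*√14)/(-142) = (38*I*√14)*(-1/142) = -19*I*√14/71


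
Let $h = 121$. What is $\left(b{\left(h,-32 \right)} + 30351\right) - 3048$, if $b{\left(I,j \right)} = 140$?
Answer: $27443$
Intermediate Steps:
$\left(b{\left(h,-32 \right)} + 30351\right) - 3048 = \left(140 + 30351\right) - 3048 = 30491 - 3048 = 27443$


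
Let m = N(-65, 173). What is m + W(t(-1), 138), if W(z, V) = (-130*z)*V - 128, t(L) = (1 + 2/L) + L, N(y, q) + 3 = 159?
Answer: 35908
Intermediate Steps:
N(y, q) = 156 (N(y, q) = -3 + 159 = 156)
m = 156
t(L) = 1 + L + 2/L
W(z, V) = -128 - 130*V*z (W(z, V) = -130*V*z - 128 = -128 - 130*V*z)
m + W(t(-1), 138) = 156 + (-128 - 130*138*(1 - 1 + 2/(-1))) = 156 + (-128 - 130*138*(1 - 1 + 2*(-1))) = 156 + (-128 - 130*138*(1 - 1 - 2)) = 156 + (-128 - 130*138*(-2)) = 156 + (-128 + 35880) = 156 + 35752 = 35908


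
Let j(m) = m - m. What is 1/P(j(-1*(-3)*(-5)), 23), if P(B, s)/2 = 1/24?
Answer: 12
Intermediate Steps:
j(m) = 0
P(B, s) = 1/12 (P(B, s) = 2/24 = 2*(1/24) = 1/12)
1/P(j(-1*(-3)*(-5)), 23) = 1/(1/12) = 12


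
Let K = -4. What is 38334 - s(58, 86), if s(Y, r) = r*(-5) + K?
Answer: 38768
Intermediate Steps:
s(Y, r) = -4 - 5*r (s(Y, r) = r*(-5) - 4 = -5*r - 4 = -4 - 5*r)
38334 - s(58, 86) = 38334 - (-4 - 5*86) = 38334 - (-4 - 430) = 38334 - 1*(-434) = 38334 + 434 = 38768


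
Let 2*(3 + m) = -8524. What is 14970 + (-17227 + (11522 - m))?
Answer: 13530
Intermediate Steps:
m = -4265 (m = -3 + (½)*(-8524) = -3 - 4262 = -4265)
14970 + (-17227 + (11522 - m)) = 14970 + (-17227 + (11522 - 1*(-4265))) = 14970 + (-17227 + (11522 + 4265)) = 14970 + (-17227 + 15787) = 14970 - 1440 = 13530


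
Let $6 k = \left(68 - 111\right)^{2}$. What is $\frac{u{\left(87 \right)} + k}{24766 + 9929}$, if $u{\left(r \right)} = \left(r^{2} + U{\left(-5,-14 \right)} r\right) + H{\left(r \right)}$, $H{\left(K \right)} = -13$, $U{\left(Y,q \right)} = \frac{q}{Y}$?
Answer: $\frac{243233}{1040850} \approx 0.23369$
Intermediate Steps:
$k = \frac{1849}{6}$ ($k = \frac{\left(68 - 111\right)^{2}}{6} = \frac{\left(-43\right)^{2}}{6} = \frac{1}{6} \cdot 1849 = \frac{1849}{6} \approx 308.17$)
$u{\left(r \right)} = -13 + r^{2} + \frac{14 r}{5}$ ($u{\left(r \right)} = \left(r^{2} + - \frac{14}{-5} r\right) - 13 = \left(r^{2} + \left(-14\right) \left(- \frac{1}{5}\right) r\right) - 13 = \left(r^{2} + \frac{14 r}{5}\right) - 13 = -13 + r^{2} + \frac{14 r}{5}$)
$\frac{u{\left(87 \right)} + k}{24766 + 9929} = \frac{\left(-13 + 87^{2} + \frac{14}{5} \cdot 87\right) + \frac{1849}{6}}{24766 + 9929} = \frac{\left(-13 + 7569 + \frac{1218}{5}\right) + \frac{1849}{6}}{34695} = \left(\frac{38998}{5} + \frac{1849}{6}\right) \frac{1}{34695} = \frac{243233}{30} \cdot \frac{1}{34695} = \frac{243233}{1040850}$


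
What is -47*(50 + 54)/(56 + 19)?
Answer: -4888/75 ≈ -65.173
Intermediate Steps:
-47*(50 + 54)/(56 + 19) = -4888/75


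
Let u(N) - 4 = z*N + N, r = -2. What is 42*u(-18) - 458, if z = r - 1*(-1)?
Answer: -290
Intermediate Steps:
z = -1 (z = -2 - 1*(-1) = -2 + 1 = -1)
u(N) = 4 (u(N) = 4 + (-N + N) = 4 + 0 = 4)
42*u(-18) - 458 = 42*4 - 458 = 168 - 458 = -290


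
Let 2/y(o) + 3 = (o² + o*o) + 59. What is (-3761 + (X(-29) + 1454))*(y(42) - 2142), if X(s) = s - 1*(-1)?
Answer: 8962811105/1792 ≈ 5.0016e+6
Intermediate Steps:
X(s) = 1 + s (X(s) = s + 1 = 1 + s)
y(o) = 2/(56 + 2*o²) (y(o) = 2/(-3 + ((o² + o*o) + 59)) = 2/(-3 + ((o² + o²) + 59)) = 2/(-3 + (2*o² + 59)) = 2/(-3 + (59 + 2*o²)) = 2/(56 + 2*o²))
(-3761 + (X(-29) + 1454))*(y(42) - 2142) = (-3761 + ((1 - 29) + 1454))*(1/(28 + 42²) - 2142) = (-3761 + (-28 + 1454))*(1/(28 + 1764) - 2142) = (-3761 + 1426)*(1/1792 - 2142) = -2335*(1/1792 - 2142) = -2335*(-3838463/1792) = 8962811105/1792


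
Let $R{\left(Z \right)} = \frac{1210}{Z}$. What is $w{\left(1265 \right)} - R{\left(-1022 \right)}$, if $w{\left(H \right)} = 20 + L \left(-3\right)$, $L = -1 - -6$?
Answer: $\frac{3160}{511} \approx 6.184$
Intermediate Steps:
$L = 5$ ($L = -1 + 6 = 5$)
$w{\left(H \right)} = 5$ ($w{\left(H \right)} = 20 + 5 \left(-3\right) = 20 - 15 = 5$)
$w{\left(1265 \right)} - R{\left(-1022 \right)} = 5 - \frac{1210}{-1022} = 5 - 1210 \left(- \frac{1}{1022}\right) = 5 - - \frac{605}{511} = 5 + \frac{605}{511} = \frac{3160}{511}$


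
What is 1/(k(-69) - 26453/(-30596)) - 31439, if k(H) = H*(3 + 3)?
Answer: -397398139345/12640291 ≈ -31439.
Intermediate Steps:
k(H) = 6*H (k(H) = H*6 = 6*H)
1/(k(-69) - 26453/(-30596)) - 31439 = 1/(6*(-69) - 26453/(-30596)) - 31439 = 1/(-414 - 26453*(-1/30596)) - 31439 = 1/(-414 + 26453/30596) - 31439 = 1/(-12640291/30596) - 31439 = -30596/12640291 - 31439 = -397398139345/12640291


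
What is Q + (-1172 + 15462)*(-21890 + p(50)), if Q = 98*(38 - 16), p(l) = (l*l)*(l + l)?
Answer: 3259694056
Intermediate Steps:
p(l) = 2*l³ (p(l) = l²*(2*l) = 2*l³)
Q = 2156 (Q = 98*22 = 2156)
Q + (-1172 + 15462)*(-21890 + p(50)) = 2156 + (-1172 + 15462)*(-21890 + 2*50³) = 2156 + 14290*(-21890 + 2*125000) = 2156 + 14290*(-21890 + 250000) = 2156 + 14290*228110 = 2156 + 3259691900 = 3259694056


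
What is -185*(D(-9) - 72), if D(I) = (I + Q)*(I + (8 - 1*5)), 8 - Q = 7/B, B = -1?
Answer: 19980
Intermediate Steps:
Q = 15 (Q = 8 - 7/(-1) = 8 - 7*(-1) = 8 - 1*(-7) = 8 + 7 = 15)
D(I) = (3 + I)*(15 + I) (D(I) = (I + 15)*(I + (8 - 1*5)) = (15 + I)*(I + (8 - 5)) = (15 + I)*(I + 3) = (15 + I)*(3 + I) = (3 + I)*(15 + I))
-185*(D(-9) - 72) = -185*((45 + (-9)² + 18*(-9)) - 72) = -185*((45 + 81 - 162) - 72) = -185*(-36 - 72) = -185*(-108) = 19980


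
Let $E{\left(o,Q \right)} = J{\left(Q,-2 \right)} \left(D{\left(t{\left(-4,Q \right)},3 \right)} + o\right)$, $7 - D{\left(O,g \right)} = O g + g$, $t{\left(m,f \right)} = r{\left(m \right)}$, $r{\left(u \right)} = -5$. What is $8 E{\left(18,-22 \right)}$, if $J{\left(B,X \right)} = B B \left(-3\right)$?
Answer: $-429792$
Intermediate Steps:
$t{\left(m,f \right)} = -5$
$J{\left(B,X \right)} = - 3 B^{2}$ ($J{\left(B,X \right)} = B^{2} \left(-3\right) = - 3 B^{2}$)
$D{\left(O,g \right)} = 7 - g - O g$ ($D{\left(O,g \right)} = 7 - \left(O g + g\right) = 7 - \left(g + O g\right) = 7 - g - O g$)
$E{\left(o,Q \right)} = - 3 Q^{2} \left(19 + o\right)$ ($E{\left(o,Q \right)} = - 3 Q^{2} \left(\left(7 - 3 - \left(-5\right) 3\right) + o\right) = - 3 Q^{2} \left(\left(7 - 3 + 15\right) + o\right) = - 3 Q^{2} \left(19 + o\right)$)
$8 E{\left(18,-22 \right)} = 8 \cdot 3 \left(-22\right)^{2} \left(-19 - 18\right) = 8 \cdot 3 \cdot 484 \left(-19 - 18\right) = 8 \cdot 3 \cdot 484 \left(-37\right) = 8 \left(-53724\right) = -429792$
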